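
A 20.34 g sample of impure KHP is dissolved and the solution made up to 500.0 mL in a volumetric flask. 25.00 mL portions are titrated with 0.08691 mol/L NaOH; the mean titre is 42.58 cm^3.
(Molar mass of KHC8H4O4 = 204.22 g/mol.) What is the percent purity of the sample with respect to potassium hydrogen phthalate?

74.31 %

KHC8H4O4 + NaOH → KNaC8H4O4 + H2O
n(NaOH) per titration = 0.04258 × 0.08691 = 3.701 × 10^-3 mol
n(KHC8H4O4) in each aliquot = 3.701 × 10^-3 mol (1:1 ratio)
n(KHC8H4O4) in the whole flask = 3.701 × 10^-3 × 500.0/25.00 = 0.07401 mol
mass of KHC8H4O4 = 0.07401 × 204.22 = 15.11 g
% KHC8H4O4 = 15.11 / 20.34 × 100 = 74.31 %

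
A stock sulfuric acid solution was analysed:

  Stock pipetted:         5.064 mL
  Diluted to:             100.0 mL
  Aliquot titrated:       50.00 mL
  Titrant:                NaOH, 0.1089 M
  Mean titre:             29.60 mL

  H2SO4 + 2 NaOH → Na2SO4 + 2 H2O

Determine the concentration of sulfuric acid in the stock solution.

n(NaOH) = 0.02960 × 0.1089 = 3.223 × 10^-3 mol
From the 1:2 ratio, n(H2SO4) in the aliquot = 1/2 × 3.223 × 10^-3 = 1.612 × 10^-3 mol
[H2SO4]_dilute = 1.612 × 10^-3 / 0.05000 = 0.03223 mol/L
Dilution factor = 100.0 / 5.064 = 19.75
[H2SO4]_stock = 0.03223 × 19.75 = 0.6365 mol/L

0.6365 M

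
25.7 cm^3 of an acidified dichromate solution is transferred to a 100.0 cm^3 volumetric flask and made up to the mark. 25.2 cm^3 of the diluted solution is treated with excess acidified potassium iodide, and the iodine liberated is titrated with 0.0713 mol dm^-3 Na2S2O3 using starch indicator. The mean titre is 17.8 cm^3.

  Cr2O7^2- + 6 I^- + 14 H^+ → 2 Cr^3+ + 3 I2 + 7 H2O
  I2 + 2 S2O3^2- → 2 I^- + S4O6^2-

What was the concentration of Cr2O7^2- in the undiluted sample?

0.0327 mol/L

n(S2O3^2-) = 0.0178 × 0.0713 = 1.27 × 10^-3 mol
n(I2) = n(S2O3^2-)/2 = 6.35 × 10^-4 mol
From the 1:3 ratio, n(Cr2O7^2-) in the aliquot = 1/3 × 6.35 × 10^-4 = 2.12 × 10^-4 mol
[Cr2O7^2-]_dilute = 2.12 × 10^-4 / 0.0252 = 0.00839 mol/L
[Cr2O7^2-]_original = 0.00839 × 100.0/25.7 = 0.0327 mol/L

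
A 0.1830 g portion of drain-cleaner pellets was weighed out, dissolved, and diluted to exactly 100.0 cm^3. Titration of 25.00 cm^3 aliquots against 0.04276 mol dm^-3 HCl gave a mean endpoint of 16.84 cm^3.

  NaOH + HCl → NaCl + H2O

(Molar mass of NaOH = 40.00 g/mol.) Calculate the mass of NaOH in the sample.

n(HCl) per titration = 0.01684 × 0.04276 = 7.201 × 10^-4 mol
n(NaOH) in each aliquot = 7.201 × 10^-4 mol (1:1 ratio)
n(NaOH) in the whole flask = 7.201 × 10^-4 × 100.0/25.00 = 2.880 × 10^-3 mol
mass of NaOH = 2.880 × 10^-3 × 40.00 = 0.1152 g

0.1152 g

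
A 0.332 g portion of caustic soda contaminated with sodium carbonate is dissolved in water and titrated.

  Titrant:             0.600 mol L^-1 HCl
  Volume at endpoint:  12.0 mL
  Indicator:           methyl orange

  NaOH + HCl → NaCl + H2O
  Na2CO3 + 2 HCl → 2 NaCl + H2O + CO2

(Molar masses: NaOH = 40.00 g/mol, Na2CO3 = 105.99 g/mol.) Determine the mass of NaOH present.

n(HCl) = 0.0120 × 0.600 = 7.20 × 10^-3 mol
Let x = n(NaOH), y = n(Na2CO3).
Titrant: 1x + 2y = 7.20 × 10^-3;  mass: 40.00x + 105.99y = 0.332
Solving, x = 3.81 × 10^-3 mol, y = 1.69 × 10^-3 mol
mass of NaOH = 3.81 × 10^-3 × 40.00 = 0.153 g

0.153 g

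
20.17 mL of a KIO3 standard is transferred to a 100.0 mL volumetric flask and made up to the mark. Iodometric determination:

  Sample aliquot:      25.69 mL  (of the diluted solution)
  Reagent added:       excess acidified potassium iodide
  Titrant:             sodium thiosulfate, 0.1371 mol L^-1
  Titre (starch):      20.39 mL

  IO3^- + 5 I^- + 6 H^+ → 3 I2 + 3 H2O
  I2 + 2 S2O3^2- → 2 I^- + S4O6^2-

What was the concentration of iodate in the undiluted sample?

0.08992 mol/L

n(S2O3^2-) = 0.02039 × 0.1371 = 2.795 × 10^-3 mol
n(I2) = n(S2O3^2-)/2 = 1.398 × 10^-3 mol
From the 1:3 ratio, n(IO3^-) in the aliquot = 1/3 × 1.398 × 10^-3 = 4.659 × 10^-4 mol
[IO3^-]_dilute = 4.659 × 10^-4 / 0.02569 = 0.01814 mol/L
[IO3^-]_original = 0.01814 × 100.0/20.17 = 0.08992 mol/L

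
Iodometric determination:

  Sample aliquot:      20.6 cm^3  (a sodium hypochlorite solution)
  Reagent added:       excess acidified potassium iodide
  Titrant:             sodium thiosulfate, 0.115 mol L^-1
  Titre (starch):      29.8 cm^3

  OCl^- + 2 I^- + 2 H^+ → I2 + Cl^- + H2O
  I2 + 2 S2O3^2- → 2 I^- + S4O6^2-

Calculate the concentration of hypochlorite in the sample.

0.0832 mol/L

n(S2O3^2-) = 0.0298 × 0.115 = 3.43 × 10^-3 mol
n(I2) = n(S2O3^2-)/2 = 1.71 × 10^-3 mol
n(OCl^-) in the aliquot = 1.71 × 10^-3 mol (1:1 ratio)
[OCl^-] = 1.71 × 10^-3 / 0.0206 = 0.0832 mol/L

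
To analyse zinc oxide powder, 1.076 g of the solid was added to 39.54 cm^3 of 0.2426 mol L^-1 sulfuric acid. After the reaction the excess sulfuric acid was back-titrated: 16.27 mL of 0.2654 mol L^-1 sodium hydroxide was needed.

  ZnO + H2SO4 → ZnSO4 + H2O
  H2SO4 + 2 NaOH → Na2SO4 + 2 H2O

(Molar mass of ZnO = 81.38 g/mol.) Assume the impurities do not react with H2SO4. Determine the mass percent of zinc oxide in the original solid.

n(H2SO4) added = 0.03954 × 0.2426 = 9.592 × 10^-3 mol
n(NaOH) used in back-titration = 0.01627 × 0.2654 = 4.318 × 10^-3 mol
From the 1:2 ratio, n(H2SO4) left over = 1/2 × 4.318 × 10^-3 = 2.159 × 10^-3 mol
n(H2SO4) consumed by analyte = 9.592 × 10^-3 − 2.159 × 10^-3 = 7.433 × 10^-3 mol
n(ZnO) = 7.433 × 10^-3 mol (1:1 ratio)
mass of ZnO = 7.433 × 10^-3 × 81.38 = 0.6049 g
% ZnO = 0.6049 / 1.076 × 100 = 56.22 %

56.22 %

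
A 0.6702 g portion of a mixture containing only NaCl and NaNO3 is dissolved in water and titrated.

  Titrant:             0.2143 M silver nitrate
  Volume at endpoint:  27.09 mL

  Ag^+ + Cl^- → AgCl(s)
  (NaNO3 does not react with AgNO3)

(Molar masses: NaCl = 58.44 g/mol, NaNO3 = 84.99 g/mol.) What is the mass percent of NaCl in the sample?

n(AgNO3) = 0.02709 × 0.2143 = 5.805 × 10^-3 mol
Let x = n(NaCl), y = n(NaNO3).
Titrant: 1x = 5.805 × 10^-3;  mass: 58.44x + 84.99y = 0.6702
Solving, x = 5.805 × 10^-3 mol, y = 3.894 × 10^-3 mol
mass of NaCl = 5.805 × 10^-3 × 58.44 = 0.3393 g
% NaCl = 0.3393 / 0.6702 × 100 = 50.62 %

50.62 %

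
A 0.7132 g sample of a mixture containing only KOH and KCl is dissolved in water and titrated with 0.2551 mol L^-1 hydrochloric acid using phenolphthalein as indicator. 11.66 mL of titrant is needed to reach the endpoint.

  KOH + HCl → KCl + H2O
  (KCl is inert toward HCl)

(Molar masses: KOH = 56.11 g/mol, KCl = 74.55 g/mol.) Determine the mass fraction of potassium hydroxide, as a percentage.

n(HCl) = 0.01166 × 0.2551 = 2.974 × 10^-3 mol
Let x = n(KOH), y = n(KCl).
Titrant: 1x = 2.974 × 10^-3;  mass: 56.11x + 74.55y = 0.7132
Solving, x = 2.974 × 10^-3 mol, y = 7.328 × 10^-3 mol
mass of KOH = 2.974 × 10^-3 × 56.11 = 0.1669 g
% KOH = 0.1669 / 0.7132 × 100 = 23.40 %

23.40 %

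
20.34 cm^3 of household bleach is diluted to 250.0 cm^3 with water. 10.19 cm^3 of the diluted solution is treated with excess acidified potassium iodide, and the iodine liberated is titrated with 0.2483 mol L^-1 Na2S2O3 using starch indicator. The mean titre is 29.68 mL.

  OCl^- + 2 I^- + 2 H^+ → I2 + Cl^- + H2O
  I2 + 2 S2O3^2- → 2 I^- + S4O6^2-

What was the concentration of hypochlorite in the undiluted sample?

n(S2O3^2-) = 0.02968 × 0.2483 = 7.370 × 10^-3 mol
n(I2) = n(S2O3^2-)/2 = 3.685 × 10^-3 mol
n(OCl^-) in the aliquot = 3.685 × 10^-3 mol (1:1 ratio)
[OCl^-]_dilute = 3.685 × 10^-3 / 0.01019 = 0.3616 mol/L
[OCl^-]_original = 0.3616 × 250.0/20.34 = 4.445 mol/L

4.445 mol/L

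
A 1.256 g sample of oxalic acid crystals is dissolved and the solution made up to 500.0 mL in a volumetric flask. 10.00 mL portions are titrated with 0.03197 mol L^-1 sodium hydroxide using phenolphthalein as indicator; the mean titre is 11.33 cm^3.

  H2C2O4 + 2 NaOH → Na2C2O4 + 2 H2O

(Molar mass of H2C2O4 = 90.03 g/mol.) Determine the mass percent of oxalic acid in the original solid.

n(NaOH) per titration = 0.01133 × 0.03197 = 3.622 × 10^-4 mol
From the 1:2 ratio, n(H2C2O4) in each aliquot = 1/2 × 3.622 × 10^-4 = 1.811 × 10^-4 mol
n(H2C2O4) in the whole flask = 1.811 × 10^-4 × 500.0/10.00 = 9.056 × 10^-3 mol
mass of H2C2O4 = 9.056 × 10^-3 × 90.03 = 0.8153 g
% H2C2O4 = 0.8153 / 1.256 × 100 = 64.91 %

64.91 %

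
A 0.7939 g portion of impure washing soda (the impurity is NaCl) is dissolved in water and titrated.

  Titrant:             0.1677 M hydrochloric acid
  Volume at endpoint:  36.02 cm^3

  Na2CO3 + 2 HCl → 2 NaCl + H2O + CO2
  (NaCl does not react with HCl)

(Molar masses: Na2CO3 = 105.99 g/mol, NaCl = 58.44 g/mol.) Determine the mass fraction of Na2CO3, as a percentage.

n(HCl) = 0.03602 × 0.1677 = 6.041 × 10^-3 mol
Let x = n(Na2CO3), y = n(NaCl).
Titrant: 2x = 6.041 × 10^-3;  mass: 105.99x + 58.44y = 0.7939
Solving, x = 3.020 × 10^-3 mol, y = 8.107 × 10^-3 mol
mass of Na2CO3 = 3.020 × 10^-3 × 105.99 = 0.3201 g
% Na2CO3 = 0.3201 / 0.7939 × 100 = 40.32 %

40.32 %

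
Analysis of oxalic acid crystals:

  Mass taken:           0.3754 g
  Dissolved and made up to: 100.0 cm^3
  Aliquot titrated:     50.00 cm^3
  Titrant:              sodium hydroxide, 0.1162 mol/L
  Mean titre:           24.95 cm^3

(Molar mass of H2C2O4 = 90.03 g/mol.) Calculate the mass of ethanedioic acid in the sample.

H2C2O4 + 2 NaOH → Na2C2O4 + 2 H2O
n(NaOH) per titration = 0.02495 × 0.1162 = 2.899 × 10^-3 mol
From the 1:2 ratio, n(H2C2O4) in each aliquot = 1/2 × 2.899 × 10^-3 = 1.450 × 10^-3 mol
n(H2C2O4) in the whole flask = 1.450 × 10^-3 × 100.0/50.00 = 2.899 × 10^-3 mol
mass of H2C2O4 = 2.899 × 10^-3 × 90.03 = 0.2610 g

0.2610 g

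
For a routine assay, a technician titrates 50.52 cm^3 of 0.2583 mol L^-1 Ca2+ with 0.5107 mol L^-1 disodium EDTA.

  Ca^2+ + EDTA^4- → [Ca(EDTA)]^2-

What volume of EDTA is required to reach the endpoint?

25.55 mL

n(Ca2+) = 0.05052 L × 0.2583 mol/L = 0.01305 mol
n(EDTA) = 0.01305 mol (1:1 stoichiometry)
V(EDTA) = 0.01305 mol / 0.5107 mol/L = 0.02555 L = 25.55 mL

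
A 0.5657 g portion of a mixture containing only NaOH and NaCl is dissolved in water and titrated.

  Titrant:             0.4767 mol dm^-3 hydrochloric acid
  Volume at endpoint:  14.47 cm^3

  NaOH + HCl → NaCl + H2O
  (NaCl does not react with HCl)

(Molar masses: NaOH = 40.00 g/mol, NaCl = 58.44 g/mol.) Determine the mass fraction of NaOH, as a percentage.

48.77 %

n(HCl) = 0.01447 × 0.4767 = 6.898 × 10^-3 mol
Let x = n(NaOH), y = n(NaCl).
Titrant: 1x = 6.898 × 10^-3;  mass: 40.00x + 58.44y = 0.5657
Solving, x = 6.898 × 10^-3 mol, y = 4.959 × 10^-3 mol
mass of NaOH = 6.898 × 10^-3 × 40.00 = 0.2759 g
% NaOH = 0.2759 / 0.5657 × 100 = 48.77 %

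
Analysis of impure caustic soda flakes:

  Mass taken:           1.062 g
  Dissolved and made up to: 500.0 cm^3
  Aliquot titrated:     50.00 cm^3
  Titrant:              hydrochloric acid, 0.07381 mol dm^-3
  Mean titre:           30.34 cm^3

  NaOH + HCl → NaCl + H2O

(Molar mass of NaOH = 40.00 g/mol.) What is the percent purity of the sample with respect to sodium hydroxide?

n(HCl) per titration = 0.03034 × 0.07381 = 2.239 × 10^-3 mol
n(NaOH) in each aliquot = 2.239 × 10^-3 mol (1:1 ratio)
n(NaOH) in the whole flask = 2.239 × 10^-3 × 500.0/50.00 = 0.02239 mol
mass of NaOH = 0.02239 × 40.00 = 0.8958 g
% NaOH = 0.8958 / 1.062 × 100 = 84.35 %

84.35 %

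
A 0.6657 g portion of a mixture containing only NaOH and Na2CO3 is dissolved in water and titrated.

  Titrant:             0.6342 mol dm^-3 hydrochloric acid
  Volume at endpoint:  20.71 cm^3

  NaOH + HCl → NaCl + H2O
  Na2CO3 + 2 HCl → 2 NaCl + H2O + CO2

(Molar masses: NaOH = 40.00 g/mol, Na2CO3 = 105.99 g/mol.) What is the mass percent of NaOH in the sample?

14.03 %

n(HCl) = 0.02071 × 0.6342 = 0.01313 mol
Let x = n(NaOH), y = n(Na2CO3).
Titrant: 1x + 2y = 0.01313;  mass: 40.00x + 105.99y = 0.6657
Solving, x = 2.336 × 10^-3 mol, y = 5.399 × 10^-3 mol
mass of NaOH = 2.336 × 10^-3 × 40.00 = 0.09342 g
% NaOH = 0.09342 / 0.6657 × 100 = 14.03 %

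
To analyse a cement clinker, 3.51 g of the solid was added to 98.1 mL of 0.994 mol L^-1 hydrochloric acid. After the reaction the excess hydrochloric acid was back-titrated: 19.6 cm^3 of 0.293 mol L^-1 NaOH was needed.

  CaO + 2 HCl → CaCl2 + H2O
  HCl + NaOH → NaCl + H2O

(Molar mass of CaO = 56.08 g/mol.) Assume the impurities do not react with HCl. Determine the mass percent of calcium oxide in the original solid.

73.3 %

n(HCl) added = 0.0981 × 0.994 = 0.0975 mol
n(NaOH) used in back-titration = 0.0196 × 0.293 = 5.74 × 10^-3 mol
n(HCl) left over = 5.74 × 10^-3 mol (1:1 ratio)
n(HCl) consumed by analyte = 0.0975 − 5.74 × 10^-3 = 0.0918 mol
From the 1:2 ratio, n(CaO) = 1/2 × 0.0918 = 0.0459 mol
mass of CaO = 0.0459 × 56.08 = 2.57 g
% CaO = 2.57 / 3.51 × 100 = 73.3 %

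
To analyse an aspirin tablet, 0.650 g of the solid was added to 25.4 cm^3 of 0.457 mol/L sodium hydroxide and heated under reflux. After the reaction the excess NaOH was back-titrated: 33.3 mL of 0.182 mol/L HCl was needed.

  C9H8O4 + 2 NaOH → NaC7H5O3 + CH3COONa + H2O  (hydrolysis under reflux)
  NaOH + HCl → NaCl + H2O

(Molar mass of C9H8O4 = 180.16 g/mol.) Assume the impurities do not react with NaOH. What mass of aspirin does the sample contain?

n(NaOH) added = 0.0254 × 0.457 = 0.0116 mol
n(HCl) used in back-titration = 0.0333 × 0.182 = 6.06 × 10^-3 mol
n(NaOH) left over = 6.06 × 10^-3 mol (1:1 ratio)
n(NaOH) consumed by analyte = 0.0116 − 6.06 × 10^-3 = 5.55 × 10^-3 mol
From the 1:2 ratio, n(C9H8O4) = 1/2 × 5.55 × 10^-3 = 2.77 × 10^-3 mol
mass of C9H8O4 = 2.77 × 10^-3 × 180.16 = 0.500 g

0.500 g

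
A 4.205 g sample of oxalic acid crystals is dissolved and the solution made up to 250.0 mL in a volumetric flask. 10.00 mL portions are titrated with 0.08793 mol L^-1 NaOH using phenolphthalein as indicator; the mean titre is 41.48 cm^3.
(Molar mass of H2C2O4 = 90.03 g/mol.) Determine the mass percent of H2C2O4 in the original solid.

97.61 %

H2C2O4 + 2 NaOH → Na2C2O4 + 2 H2O
n(NaOH) per titration = 0.04148 × 0.08793 = 3.647 × 10^-3 mol
From the 1:2 ratio, n(H2C2O4) in each aliquot = 1/2 × 3.647 × 10^-3 = 1.824 × 10^-3 mol
n(H2C2O4) in the whole flask = 1.824 × 10^-3 × 250.0/10.00 = 0.04559 mol
mass of H2C2O4 = 0.04559 × 90.03 = 4.105 g
% H2C2O4 = 4.105 / 4.205 × 100 = 97.61 %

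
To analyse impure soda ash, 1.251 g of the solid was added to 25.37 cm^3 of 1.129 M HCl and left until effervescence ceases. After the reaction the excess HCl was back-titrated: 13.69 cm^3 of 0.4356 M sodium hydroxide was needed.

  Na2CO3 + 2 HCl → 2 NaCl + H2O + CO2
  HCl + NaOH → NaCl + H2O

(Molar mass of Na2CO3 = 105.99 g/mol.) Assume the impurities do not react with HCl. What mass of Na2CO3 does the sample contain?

n(HCl) added = 0.02537 × 1.129 = 0.02864 mol
n(NaOH) used in back-titration = 0.01369 × 0.4356 = 5.963 × 10^-3 mol
n(HCl) left over = 5.963 × 10^-3 mol (1:1 ratio)
n(HCl) consumed by analyte = 0.02864 − 5.963 × 10^-3 = 0.02268 mol
From the 1:2 ratio, n(Na2CO3) = 1/2 × 0.02268 = 0.01134 mol
mass of Na2CO3 = 0.01134 × 105.99 = 1.202 g

1.202 g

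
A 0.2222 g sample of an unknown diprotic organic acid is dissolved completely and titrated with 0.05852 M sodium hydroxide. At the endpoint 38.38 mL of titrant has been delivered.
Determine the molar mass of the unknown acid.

197.9 g/mol

n(NaOH) = 0.03838 L × 0.05852 mol/L = 2.246 × 10^-3 mol
From the 1:2 ratio, n(H2A) = 1/2 × 2.246 × 10^-3 = 1.123 × 10^-3 mol
M = m / n = 0.2222 g / 1.123 × 10^-3 mol = 197.9 g/mol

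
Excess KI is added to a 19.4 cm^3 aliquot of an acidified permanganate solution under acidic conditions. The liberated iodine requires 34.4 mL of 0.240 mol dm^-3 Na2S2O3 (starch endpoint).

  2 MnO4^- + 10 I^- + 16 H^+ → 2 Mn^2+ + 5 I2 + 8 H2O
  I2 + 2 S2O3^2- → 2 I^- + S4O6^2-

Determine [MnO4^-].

n(S2O3^2-) = 0.0344 × 0.240 = 8.26 × 10^-3 mol
n(I2) = n(S2O3^2-)/2 = 4.13 × 10^-3 mol
From the 2:5 ratio, n(MnO4^-) in the aliquot = 2/5 × 4.13 × 10^-3 = 1.65 × 10^-3 mol
[MnO4^-] = 1.65 × 10^-3 / 0.0194 = 0.0851 mol/L

0.0851 mol/L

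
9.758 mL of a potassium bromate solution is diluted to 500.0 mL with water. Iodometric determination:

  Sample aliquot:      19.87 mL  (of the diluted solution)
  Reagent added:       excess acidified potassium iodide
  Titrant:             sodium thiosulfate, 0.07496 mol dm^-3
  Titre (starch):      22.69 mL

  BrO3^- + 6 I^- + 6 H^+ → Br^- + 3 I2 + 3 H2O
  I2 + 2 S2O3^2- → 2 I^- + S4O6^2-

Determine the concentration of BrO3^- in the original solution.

0.7310 mol/L

n(S2O3^2-) = 0.02269 × 0.07496 = 1.701 × 10^-3 mol
n(I2) = n(S2O3^2-)/2 = 8.504 × 10^-4 mol
From the 1:3 ratio, n(BrO3^-) in the aliquot = 1/3 × 8.504 × 10^-4 = 2.835 × 10^-4 mol
[BrO3^-]_dilute = 2.835 × 10^-4 / 0.01987 = 0.01427 mol/L
[BrO3^-]_original = 0.01427 × 500.0/9.758 = 0.7310 mol/L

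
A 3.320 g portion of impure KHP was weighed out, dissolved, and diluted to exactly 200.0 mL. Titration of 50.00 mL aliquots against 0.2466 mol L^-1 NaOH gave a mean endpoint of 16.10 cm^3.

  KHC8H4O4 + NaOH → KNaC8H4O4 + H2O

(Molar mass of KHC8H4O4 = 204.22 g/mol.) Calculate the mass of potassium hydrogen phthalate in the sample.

3.243 g

n(NaOH) per titration = 0.01610 × 0.2466 = 3.970 × 10^-3 mol
n(KHC8H4O4) in each aliquot = 3.970 × 10^-3 mol (1:1 ratio)
n(KHC8H4O4) in the whole flask = 3.970 × 10^-3 × 200.0/50.00 = 0.01588 mol
mass of KHC8H4O4 = 0.01588 × 204.22 = 3.243 g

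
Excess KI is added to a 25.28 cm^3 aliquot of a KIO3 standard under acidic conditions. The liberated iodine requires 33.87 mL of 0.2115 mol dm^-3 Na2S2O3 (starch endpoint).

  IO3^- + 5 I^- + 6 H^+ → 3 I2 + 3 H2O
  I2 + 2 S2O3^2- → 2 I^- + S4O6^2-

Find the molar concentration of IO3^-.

n(S2O3^2-) = 0.03387 × 0.2115 = 7.164 × 10^-3 mol
n(I2) = n(S2O3^2-)/2 = 3.582 × 10^-3 mol
From the 1:3 ratio, n(IO3^-) in the aliquot = 1/3 × 3.582 × 10^-3 = 1.194 × 10^-3 mol
[IO3^-] = 1.194 × 10^-3 / 0.02528 = 0.04723 mol/L

0.04723 mol/L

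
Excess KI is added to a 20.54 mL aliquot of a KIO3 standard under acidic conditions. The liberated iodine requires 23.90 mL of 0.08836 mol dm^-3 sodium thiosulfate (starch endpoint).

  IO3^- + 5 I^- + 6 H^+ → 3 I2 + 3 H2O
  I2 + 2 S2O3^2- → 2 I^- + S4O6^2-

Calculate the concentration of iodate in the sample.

n(S2O3^2-) = 0.02390 × 0.08836 = 2.112 × 10^-3 mol
n(I2) = n(S2O3^2-)/2 = 1.056 × 10^-3 mol
From the 1:3 ratio, n(IO3^-) in the aliquot = 1/3 × 1.056 × 10^-3 = 3.520 × 10^-4 mol
[IO3^-] = 3.520 × 10^-4 / 0.02054 = 0.01714 mol/L

0.01714 mol/L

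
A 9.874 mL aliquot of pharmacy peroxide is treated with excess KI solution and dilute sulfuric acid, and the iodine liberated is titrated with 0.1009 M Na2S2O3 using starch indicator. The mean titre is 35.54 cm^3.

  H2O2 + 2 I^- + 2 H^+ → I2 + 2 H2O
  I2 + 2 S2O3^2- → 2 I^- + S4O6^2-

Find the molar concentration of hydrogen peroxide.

n(S2O3^2-) = 0.03554 × 0.1009 = 3.586 × 10^-3 mol
n(I2) = n(S2O3^2-)/2 = 1.793 × 10^-3 mol
n(H2O2) in the aliquot = 1.793 × 10^-3 mol (1:1 ratio)
[H2O2] = 1.793 × 10^-3 / 0.009874 = 0.1816 mol/L

0.1816 M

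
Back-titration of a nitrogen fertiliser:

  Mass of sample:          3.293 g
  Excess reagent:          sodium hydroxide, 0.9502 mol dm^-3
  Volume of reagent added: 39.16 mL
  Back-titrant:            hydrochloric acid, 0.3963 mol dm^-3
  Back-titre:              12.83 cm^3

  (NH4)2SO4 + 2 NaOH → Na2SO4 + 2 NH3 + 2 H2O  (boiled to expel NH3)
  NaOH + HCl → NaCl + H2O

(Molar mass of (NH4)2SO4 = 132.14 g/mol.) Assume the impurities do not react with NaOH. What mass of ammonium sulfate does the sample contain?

2.123 g

n(NaOH) added = 0.03916 × 0.9502 = 0.03721 mol
n(HCl) used in back-titration = 0.01283 × 0.3963 = 5.085 × 10^-3 mol
n(NaOH) left over = 5.085 × 10^-3 mol (1:1 ratio)
n(NaOH) consumed by analyte = 0.03721 − 5.085 × 10^-3 = 0.03213 mol
From the 1:2 ratio, n((NH4)2SO4) = 1/2 × 0.03213 = 0.01606 mol
mass of (NH4)2SO4 = 0.01606 × 132.14 = 2.123 g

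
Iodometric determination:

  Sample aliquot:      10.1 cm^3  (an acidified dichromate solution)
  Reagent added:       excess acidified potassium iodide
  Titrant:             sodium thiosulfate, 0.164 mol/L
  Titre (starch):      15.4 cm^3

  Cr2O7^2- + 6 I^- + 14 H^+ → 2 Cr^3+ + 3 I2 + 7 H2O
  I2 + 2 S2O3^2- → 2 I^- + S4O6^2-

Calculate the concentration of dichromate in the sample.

0.0417 mol/L

n(S2O3^2-) = 0.0154 × 0.164 = 2.53 × 10^-3 mol
n(I2) = n(S2O3^2-)/2 = 1.26 × 10^-3 mol
From the 1:3 ratio, n(Cr2O7^2-) in the aliquot = 1/3 × 1.26 × 10^-3 = 4.21 × 10^-4 mol
[Cr2O7^2-] = 4.21 × 10^-4 / 0.0101 = 0.0417 mol/L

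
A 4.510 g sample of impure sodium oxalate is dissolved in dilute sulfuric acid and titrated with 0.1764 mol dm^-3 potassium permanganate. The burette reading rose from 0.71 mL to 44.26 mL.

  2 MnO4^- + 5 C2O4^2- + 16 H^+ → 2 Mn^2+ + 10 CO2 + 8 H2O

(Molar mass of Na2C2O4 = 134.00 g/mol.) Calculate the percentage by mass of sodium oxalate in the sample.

57.06 %

n(KMnO4) = 0.04355 L × 0.1764 mol/L = 7.682 × 10^-3 mol
From the 5:2 ratio, n(Na2C2O4) = 5/2 × 7.682 × 10^-3 = 0.01921 mol
mass of Na2C2O4 = 0.01921 × 134.00 g/mol = 2.574 g
% Na2C2O4 = 2.574 / 4.510 × 100 = 57.06 %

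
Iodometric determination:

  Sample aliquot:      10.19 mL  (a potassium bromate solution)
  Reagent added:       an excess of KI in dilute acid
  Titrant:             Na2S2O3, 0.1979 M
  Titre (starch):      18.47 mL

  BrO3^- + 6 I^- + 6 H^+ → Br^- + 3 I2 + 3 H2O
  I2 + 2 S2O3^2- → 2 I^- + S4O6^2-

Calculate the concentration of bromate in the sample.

0.05978 M

n(S2O3^2-) = 0.01847 × 0.1979 = 3.655 × 10^-3 mol
n(I2) = n(S2O3^2-)/2 = 1.828 × 10^-3 mol
From the 1:3 ratio, n(BrO3^-) in the aliquot = 1/3 × 1.828 × 10^-3 = 6.092 × 10^-4 mol
[BrO3^-] = 6.092 × 10^-4 / 0.01019 = 0.05978 mol/L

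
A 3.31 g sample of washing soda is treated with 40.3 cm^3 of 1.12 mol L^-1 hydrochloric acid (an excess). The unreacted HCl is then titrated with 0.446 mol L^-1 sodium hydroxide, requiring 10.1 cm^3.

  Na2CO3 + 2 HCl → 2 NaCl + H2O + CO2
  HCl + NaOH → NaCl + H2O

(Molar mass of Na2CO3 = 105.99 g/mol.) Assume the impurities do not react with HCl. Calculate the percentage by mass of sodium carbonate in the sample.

65.1 %

n(HCl) added = 0.0403 × 1.12 = 0.0451 mol
n(NaOH) used in back-titration = 0.0101 × 0.446 = 4.50 × 10^-3 mol
n(HCl) left over = 4.50 × 10^-3 mol (1:1 ratio)
n(HCl) consumed by analyte = 0.0451 − 4.50 × 10^-3 = 0.0406 mol
From the 1:2 ratio, n(Na2CO3) = 1/2 × 0.0406 = 0.0203 mol
mass of Na2CO3 = 0.0203 × 105.99 = 2.15 g
% Na2CO3 = 2.15 / 3.31 × 100 = 65.1 %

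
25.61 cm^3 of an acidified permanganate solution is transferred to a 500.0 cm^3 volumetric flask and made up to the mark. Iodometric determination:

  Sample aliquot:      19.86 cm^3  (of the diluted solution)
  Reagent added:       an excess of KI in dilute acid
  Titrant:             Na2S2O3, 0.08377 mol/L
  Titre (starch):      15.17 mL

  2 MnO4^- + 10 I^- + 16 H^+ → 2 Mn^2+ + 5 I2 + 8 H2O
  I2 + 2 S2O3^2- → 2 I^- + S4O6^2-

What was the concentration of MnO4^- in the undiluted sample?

n(S2O3^2-) = 0.01517 × 0.08377 = 1.271 × 10^-3 mol
n(I2) = n(S2O3^2-)/2 = 6.354 × 10^-4 mol
From the 2:5 ratio, n(MnO4^-) in the aliquot = 2/5 × 6.354 × 10^-4 = 2.542 × 10^-4 mol
[MnO4^-]_dilute = 2.542 × 10^-4 / 0.01986 = 0.01280 mol/L
[MnO4^-]_original = 0.01280 × 500.0/25.61 = 0.2499 mol/L

0.2499 mol/L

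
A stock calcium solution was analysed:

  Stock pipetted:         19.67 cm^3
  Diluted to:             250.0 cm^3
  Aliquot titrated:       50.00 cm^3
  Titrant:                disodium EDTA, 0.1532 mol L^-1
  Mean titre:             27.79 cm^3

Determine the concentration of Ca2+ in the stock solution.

Ca^2+ + EDTA^4- → [Ca(EDTA)]^2-
n(EDTA) = 0.02779 × 0.1532 = 4.257 × 10^-3 mol
n(Ca2+) in the aliquot = 4.257 × 10^-3 mol (1:1 ratio)
[Ca2+]_dilute = 4.257 × 10^-3 / 0.05000 = 0.08515 mol/L
Dilution factor = 250.0 / 19.67 = 12.71
[Ca2+]_stock = 0.08515 × 12.71 = 1.082 mol/L

1.082 mol/L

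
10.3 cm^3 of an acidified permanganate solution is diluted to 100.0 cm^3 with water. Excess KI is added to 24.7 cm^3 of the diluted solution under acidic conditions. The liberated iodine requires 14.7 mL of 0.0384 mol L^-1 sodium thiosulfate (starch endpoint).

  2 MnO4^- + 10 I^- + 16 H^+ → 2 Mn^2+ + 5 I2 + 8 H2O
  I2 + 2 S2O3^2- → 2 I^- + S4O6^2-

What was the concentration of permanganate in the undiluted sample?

0.0444 mol/L

n(S2O3^2-) = 0.0147 × 0.0384 = 5.64 × 10^-4 mol
n(I2) = n(S2O3^2-)/2 = 2.82 × 10^-4 mol
From the 2:5 ratio, n(MnO4^-) in the aliquot = 2/5 × 2.82 × 10^-4 = 1.13 × 10^-4 mol
[MnO4^-]_dilute = 1.13 × 10^-4 / 0.0247 = 0.00457 mol/L
[MnO4^-]_original = 0.00457 × 100.0/10.3 = 0.0444 mol/L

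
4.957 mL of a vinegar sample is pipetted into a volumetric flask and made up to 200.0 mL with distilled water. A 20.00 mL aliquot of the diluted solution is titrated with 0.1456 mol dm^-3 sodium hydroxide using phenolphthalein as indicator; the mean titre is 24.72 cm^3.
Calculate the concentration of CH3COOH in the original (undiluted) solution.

7.261 mol/L

CH3COOH + NaOH → CH3COONa + H2O
n(NaOH) = 0.02472 × 0.1456 = 3.599 × 10^-3 mol
n(CH3COOH) in the aliquot = 3.599 × 10^-3 mol (1:1 ratio)
[CH3COOH]_dilute = 3.599 × 10^-3 / 0.02000 = 0.1800 mol/L
Dilution factor = 200.0 / 4.957 = 40.35
[CH3COOH]_stock = 0.1800 × 40.35 = 7.261 mol/L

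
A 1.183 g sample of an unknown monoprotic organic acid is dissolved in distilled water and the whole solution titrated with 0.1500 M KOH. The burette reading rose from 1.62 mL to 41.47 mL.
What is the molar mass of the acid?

n(KOH) = 0.03985 L × 0.1500 mol/L = 5.978 × 10^-3 mol
n(HA) = 5.978 × 10^-3 mol (1:1 ratio)
M = m / n = 1.183 g / 5.978 × 10^-3 mol = 197.9 g/mol

197.9 g/mol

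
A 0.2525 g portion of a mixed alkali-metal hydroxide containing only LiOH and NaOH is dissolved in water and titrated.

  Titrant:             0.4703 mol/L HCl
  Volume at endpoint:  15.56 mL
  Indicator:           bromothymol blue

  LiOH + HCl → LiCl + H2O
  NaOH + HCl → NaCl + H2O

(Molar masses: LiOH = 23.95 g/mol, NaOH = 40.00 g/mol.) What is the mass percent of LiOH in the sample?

23.77 %

n(HCl) = 0.01556 × 0.4703 = 7.318 × 10^-3 mol
Let x = n(LiOH), y = n(NaOH).
Titrant: 1x + 1y = 7.318 × 10^-3;  mass: 23.95x + 40.00y = 0.2525
Solving, x = 2.506 × 10^-3 mol, y = 4.812 × 10^-3 mol
mass of LiOH = 2.506 × 10^-3 × 23.95 = 0.06001 g
% LiOH = 0.06001 / 0.2525 × 100 = 23.77 %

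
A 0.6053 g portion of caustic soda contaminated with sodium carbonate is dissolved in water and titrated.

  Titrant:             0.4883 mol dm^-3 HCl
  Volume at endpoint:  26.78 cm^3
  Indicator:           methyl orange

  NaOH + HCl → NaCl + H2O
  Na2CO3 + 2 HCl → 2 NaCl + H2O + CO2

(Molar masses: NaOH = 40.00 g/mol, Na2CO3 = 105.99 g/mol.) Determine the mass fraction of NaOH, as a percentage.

44.60 %

n(HCl) = 0.02678 × 0.4883 = 0.01308 mol
Let x = n(NaOH), y = n(Na2CO3).
Titrant: 1x + 2y = 0.01308;  mass: 40.00x + 105.99y = 0.6053
Solving, x = 6.749 × 10^-3 mol, y = 3.164 × 10^-3 mol
mass of NaOH = 6.749 × 10^-3 × 40.00 = 0.2699 g
% NaOH = 0.2699 / 0.6053 × 100 = 44.60 %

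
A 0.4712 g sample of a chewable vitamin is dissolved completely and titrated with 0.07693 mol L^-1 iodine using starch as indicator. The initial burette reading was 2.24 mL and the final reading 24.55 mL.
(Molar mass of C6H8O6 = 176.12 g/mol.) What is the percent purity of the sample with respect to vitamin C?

64.15 %

C6H8O6 + I2 → C6H6O6 + 2 HI
n(I2) = 0.02231 L × 0.07693 mol/L = 1.716 × 10^-3 mol
n(C6H8O6) = 1.716 × 10^-3 mol (1:1 ratio)
mass of C6H8O6 = 1.716 × 10^-3 × 176.12 g/mol = 0.3023 g
% C6H8O6 = 0.3023 / 0.4712 × 100 = 64.15 %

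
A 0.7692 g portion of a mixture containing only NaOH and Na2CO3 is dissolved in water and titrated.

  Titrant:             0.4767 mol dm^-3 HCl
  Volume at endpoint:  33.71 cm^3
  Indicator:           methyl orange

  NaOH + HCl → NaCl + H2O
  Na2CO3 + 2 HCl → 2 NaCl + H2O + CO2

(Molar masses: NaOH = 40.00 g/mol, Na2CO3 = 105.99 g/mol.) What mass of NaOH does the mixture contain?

0.2537 g

n(HCl) = 0.03371 × 0.4767 = 0.01607 mol
Let x = n(NaOH), y = n(Na2CO3).
Titrant: 1x + 2y = 0.01607;  mass: 40.00x + 105.99y = 0.7692
Solving, x = 6.341 × 10^-3 mol, y = 4.864 × 10^-3 mol
mass of NaOH = 6.341 × 10^-3 × 40.00 = 0.2537 g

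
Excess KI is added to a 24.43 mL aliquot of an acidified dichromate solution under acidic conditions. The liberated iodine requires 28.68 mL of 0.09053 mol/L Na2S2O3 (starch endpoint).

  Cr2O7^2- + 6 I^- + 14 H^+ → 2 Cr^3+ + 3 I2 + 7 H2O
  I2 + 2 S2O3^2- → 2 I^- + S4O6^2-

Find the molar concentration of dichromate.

0.01771 mol/L

n(S2O3^2-) = 0.02868 × 0.09053 = 2.596 × 10^-3 mol
n(I2) = n(S2O3^2-)/2 = 1.298 × 10^-3 mol
From the 1:3 ratio, n(Cr2O7^2-) in the aliquot = 1/3 × 1.298 × 10^-3 = 4.327 × 10^-4 mol
[Cr2O7^2-] = 4.327 × 10^-4 / 0.02443 = 0.01771 mol/L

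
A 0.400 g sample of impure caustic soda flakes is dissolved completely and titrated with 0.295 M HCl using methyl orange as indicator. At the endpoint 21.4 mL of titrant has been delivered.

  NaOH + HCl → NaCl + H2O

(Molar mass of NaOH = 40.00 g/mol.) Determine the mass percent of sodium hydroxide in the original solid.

n(HCl) = 0.0214 L × 0.295 mol/L = 6.31 × 10^-3 mol
n(NaOH) = 6.31 × 10^-3 mol (1:1 ratio)
mass of NaOH = 6.31 × 10^-3 × 40.00 g/mol = 0.253 g
% NaOH = 0.253 / 0.400 × 100 = 63.1 %

63.1 %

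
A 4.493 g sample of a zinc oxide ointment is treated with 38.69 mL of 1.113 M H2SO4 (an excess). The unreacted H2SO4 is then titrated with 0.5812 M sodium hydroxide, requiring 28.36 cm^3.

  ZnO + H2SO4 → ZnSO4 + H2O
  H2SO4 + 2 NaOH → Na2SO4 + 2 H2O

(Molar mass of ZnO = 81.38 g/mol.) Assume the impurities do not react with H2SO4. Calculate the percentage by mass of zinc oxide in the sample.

63.07 %

n(H2SO4) added = 0.03869 × 1.113 = 0.04306 mol
n(NaOH) used in back-titration = 0.02836 × 0.5812 = 0.01648 mol
From the 1:2 ratio, n(H2SO4) left over = 1/2 × 0.01648 = 8.241 × 10^-3 mol
n(H2SO4) consumed by analyte = 0.04306 − 8.241 × 10^-3 = 0.03482 mol
n(ZnO) = 0.03482 mol (1:1 ratio)
mass of ZnO = 0.03482 × 81.38 = 2.834 g
% ZnO = 2.834 / 4.493 × 100 = 63.07 %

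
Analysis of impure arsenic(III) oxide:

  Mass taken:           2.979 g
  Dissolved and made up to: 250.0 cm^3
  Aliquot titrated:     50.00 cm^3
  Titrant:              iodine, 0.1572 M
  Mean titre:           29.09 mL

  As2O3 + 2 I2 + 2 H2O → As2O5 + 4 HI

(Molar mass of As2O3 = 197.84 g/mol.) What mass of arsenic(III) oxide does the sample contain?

2.262 g

n(I2) per titration = 0.02909 × 0.1572 = 4.573 × 10^-3 mol
From the 1:2 ratio, n(As2O3) in each aliquot = 1/2 × 4.573 × 10^-3 = 2.286 × 10^-3 mol
n(As2O3) in the whole flask = 2.286 × 10^-3 × 250.0/50.00 = 0.01143 mol
mass of As2O3 = 0.01143 × 197.84 = 2.262 g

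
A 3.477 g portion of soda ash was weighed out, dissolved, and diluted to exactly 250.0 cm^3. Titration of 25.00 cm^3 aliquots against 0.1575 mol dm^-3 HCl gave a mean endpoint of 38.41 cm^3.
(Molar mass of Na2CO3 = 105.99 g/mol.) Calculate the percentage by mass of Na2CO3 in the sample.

92.21 %

Na2CO3 + 2 HCl → 2 NaCl + H2O + CO2
n(HCl) per titration = 0.03841 × 0.1575 = 6.050 × 10^-3 mol
From the 1:2 ratio, n(Na2CO3) in each aliquot = 1/2 × 6.050 × 10^-3 = 3.025 × 10^-3 mol
n(Na2CO3) in the whole flask = 3.025 × 10^-3 × 250.0/25.00 = 0.03025 mol
mass of Na2CO3 = 0.03025 × 105.99 = 3.206 g
% Na2CO3 = 3.206 / 3.477 × 100 = 92.21 %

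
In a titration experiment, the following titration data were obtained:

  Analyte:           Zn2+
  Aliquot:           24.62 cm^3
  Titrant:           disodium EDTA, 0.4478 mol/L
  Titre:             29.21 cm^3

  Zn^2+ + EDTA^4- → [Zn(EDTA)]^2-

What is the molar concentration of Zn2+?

n(EDTA) = 0.02921 L × 0.4478 mol/L = 0.01308 mol
n(Zn2+) = 0.01308 mol (1:1 mole ratio)
[Zn2+] = 0.01308 mol / 0.02462 L = 0.5313 mol/L

0.5313 mol/L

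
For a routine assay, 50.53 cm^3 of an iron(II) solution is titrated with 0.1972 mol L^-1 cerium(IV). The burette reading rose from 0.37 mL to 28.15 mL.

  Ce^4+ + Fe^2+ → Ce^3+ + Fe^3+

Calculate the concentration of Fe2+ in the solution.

n(Ce4+) = 0.02778 L × 0.1972 mol/L = 5.478 × 10^-3 mol
n(Fe2+) = 5.478 × 10^-3 mol (1:1 mole ratio)
[Fe2+] = 5.478 × 10^-3 mol / 0.05053 L = 0.1084 mol/L

0.1084 mol/L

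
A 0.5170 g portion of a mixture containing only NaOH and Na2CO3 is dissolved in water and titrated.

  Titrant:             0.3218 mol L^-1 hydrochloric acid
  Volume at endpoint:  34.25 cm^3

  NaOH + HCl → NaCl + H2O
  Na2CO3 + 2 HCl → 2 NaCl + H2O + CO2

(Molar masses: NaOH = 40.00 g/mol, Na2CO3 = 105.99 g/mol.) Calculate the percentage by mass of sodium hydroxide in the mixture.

39.95 %

n(HCl) = 0.03425 × 0.3218 = 0.01102 mol
Let x = n(NaOH), y = n(Na2CO3).
Titrant: 1x + 2y = 0.01102;  mass: 40.00x + 105.99y = 0.5170
Solving, x = 5.163 × 10^-3 mol, y = 2.929 × 10^-3 mol
mass of NaOH = 5.163 × 10^-3 × 40.00 = 0.2065 g
% NaOH = 0.2065 / 0.5170 × 100 = 39.95 %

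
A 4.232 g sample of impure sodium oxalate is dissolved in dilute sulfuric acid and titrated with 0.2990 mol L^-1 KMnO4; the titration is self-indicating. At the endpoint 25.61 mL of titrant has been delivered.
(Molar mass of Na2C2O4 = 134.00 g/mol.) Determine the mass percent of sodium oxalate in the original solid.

60.61 %

2 MnO4^- + 5 C2O4^2- + 16 H^+ → 2 Mn^2+ + 10 CO2 + 8 H2O
n(KMnO4) = 0.02561 L × 0.2990 mol/L = 7.657 × 10^-3 mol
From the 5:2 ratio, n(Na2C2O4) = 5/2 × 7.657 × 10^-3 = 0.01914 mol
mass of Na2C2O4 = 0.01914 × 134.00 g/mol = 2.565 g
% Na2C2O4 = 2.565 / 4.232 × 100 = 60.61 %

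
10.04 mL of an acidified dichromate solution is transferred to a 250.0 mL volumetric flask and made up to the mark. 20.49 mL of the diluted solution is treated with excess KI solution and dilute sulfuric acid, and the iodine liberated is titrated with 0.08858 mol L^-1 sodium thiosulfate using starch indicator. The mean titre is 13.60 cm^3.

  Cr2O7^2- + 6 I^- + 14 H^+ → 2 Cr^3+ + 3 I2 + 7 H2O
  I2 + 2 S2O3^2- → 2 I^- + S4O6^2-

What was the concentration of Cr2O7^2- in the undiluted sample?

0.2440 mol/L

n(S2O3^2-) = 0.01360 × 0.08858 = 1.205 × 10^-3 mol
n(I2) = n(S2O3^2-)/2 = 6.023 × 10^-4 mol
From the 1:3 ratio, n(Cr2O7^2-) in the aliquot = 1/3 × 6.023 × 10^-4 = 2.008 × 10^-4 mol
[Cr2O7^2-]_dilute = 2.008 × 10^-4 / 0.02049 = 0.009799 mol/L
[Cr2O7^2-]_original = 0.009799 × 250.0/10.04 = 0.2440 mol/L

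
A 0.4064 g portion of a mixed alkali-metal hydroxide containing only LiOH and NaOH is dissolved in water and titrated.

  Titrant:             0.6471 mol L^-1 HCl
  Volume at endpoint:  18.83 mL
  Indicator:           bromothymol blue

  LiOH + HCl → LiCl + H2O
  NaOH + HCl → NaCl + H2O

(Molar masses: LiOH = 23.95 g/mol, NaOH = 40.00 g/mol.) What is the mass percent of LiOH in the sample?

29.74 %

n(HCl) = 0.01883 × 0.6471 = 0.01218 mol
Let x = n(LiOH), y = n(NaOH).
Titrant: 1x + 1y = 0.01218;  mass: 23.95x + 40.00y = 0.4064
Solving, x = 5.046 × 10^-3 mol, y = 7.138 × 10^-3 mol
mass of LiOH = 5.046 × 10^-3 × 23.95 = 0.1209 g
% LiOH = 0.1209 / 0.4064 × 100 = 29.74 %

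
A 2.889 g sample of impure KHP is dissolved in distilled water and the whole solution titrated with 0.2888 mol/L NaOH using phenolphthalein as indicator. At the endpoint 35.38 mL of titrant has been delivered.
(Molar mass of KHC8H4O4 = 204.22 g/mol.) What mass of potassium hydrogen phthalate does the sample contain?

2.087 g

KHC8H4O4 + NaOH → KNaC8H4O4 + H2O
n(NaOH) = 0.03538 L × 0.2888 mol/L = 0.01022 mol
n(KHC8H4O4) = 0.01022 mol (1:1 ratio)
mass of KHC8H4O4 = 0.01022 × 204.22 g/mol = 2.087 g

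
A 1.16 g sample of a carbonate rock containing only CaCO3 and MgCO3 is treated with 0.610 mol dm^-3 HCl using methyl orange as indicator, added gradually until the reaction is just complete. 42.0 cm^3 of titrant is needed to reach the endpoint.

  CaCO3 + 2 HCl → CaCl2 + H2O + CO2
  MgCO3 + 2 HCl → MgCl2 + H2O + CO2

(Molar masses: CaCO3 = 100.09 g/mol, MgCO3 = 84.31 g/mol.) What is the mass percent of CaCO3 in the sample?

n(HCl) = 0.0420 × 0.610 = 0.0256 mol
Let x = n(CaCO3), y = n(MgCO3).
Titrant: 2x + 2y = 0.0256;  mass: 100.09x + 84.31y = 1.16
Solving, x = 5.07 × 10^-3 mol, y = 7.74 × 10^-3 mol
mass of CaCO3 = 5.07 × 10^-3 × 100.09 = 0.507 g
% CaCO3 = 0.507 / 1.16 × 100 = 43.7 %

43.7 %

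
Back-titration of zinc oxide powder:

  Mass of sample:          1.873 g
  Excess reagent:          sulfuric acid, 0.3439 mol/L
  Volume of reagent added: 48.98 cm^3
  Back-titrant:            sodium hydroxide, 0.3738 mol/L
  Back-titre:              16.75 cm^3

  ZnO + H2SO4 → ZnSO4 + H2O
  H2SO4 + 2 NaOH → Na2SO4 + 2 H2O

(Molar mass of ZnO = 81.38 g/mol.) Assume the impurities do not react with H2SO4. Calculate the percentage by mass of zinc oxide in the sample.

59.58 %

n(H2SO4) added = 0.04898 × 0.3439 = 0.01684 mol
n(NaOH) used in back-titration = 0.01675 × 0.3738 = 6.261 × 10^-3 mol
From the 1:2 ratio, n(H2SO4) left over = 1/2 × 6.261 × 10^-3 = 3.131 × 10^-3 mol
n(H2SO4) consumed by analyte = 0.01684 − 3.131 × 10^-3 = 0.01371 mol
n(ZnO) = 0.01371 mol (1:1 ratio)
mass of ZnO = 0.01371 × 81.38 = 1.116 g
% ZnO = 1.116 / 1.873 × 100 = 59.58 %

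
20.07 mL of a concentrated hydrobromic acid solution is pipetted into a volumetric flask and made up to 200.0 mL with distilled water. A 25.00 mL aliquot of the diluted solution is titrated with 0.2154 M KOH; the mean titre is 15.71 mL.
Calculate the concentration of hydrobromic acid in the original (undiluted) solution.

1.349 M

HBr + KOH → KBr + H2O
n(KOH) = 0.01571 × 0.2154 = 3.384 × 10^-3 mol
n(HBr) in the aliquot = 3.384 × 10^-3 mol (1:1 ratio)
[HBr]_dilute = 3.384 × 10^-3 / 0.02500 = 0.1354 mol/L
Dilution factor = 200.0 / 20.07 = 9.965
[HBr]_stock = 0.1354 × 9.965 = 1.349 mol/L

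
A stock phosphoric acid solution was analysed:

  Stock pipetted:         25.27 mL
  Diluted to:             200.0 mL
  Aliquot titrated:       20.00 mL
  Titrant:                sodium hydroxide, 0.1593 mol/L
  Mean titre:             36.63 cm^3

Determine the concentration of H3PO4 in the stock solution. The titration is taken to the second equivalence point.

1.155 mol/L

H3PO4 + 2 NaOH → Na2HPO4 + 2 H2O
n(NaOH) = 0.03663 × 0.1593 = 5.835 × 10^-3 mol
From the 1:2 ratio, n(H3PO4) in the aliquot = 1/2 × 5.835 × 10^-3 = 2.918 × 10^-3 mol
[H3PO4]_dilute = 2.918 × 10^-3 / 0.02000 = 0.1459 mol/L
Dilution factor = 200.0 / 25.27 = 7.915
[H3PO4]_stock = 0.1459 × 7.915 = 1.155 mol/L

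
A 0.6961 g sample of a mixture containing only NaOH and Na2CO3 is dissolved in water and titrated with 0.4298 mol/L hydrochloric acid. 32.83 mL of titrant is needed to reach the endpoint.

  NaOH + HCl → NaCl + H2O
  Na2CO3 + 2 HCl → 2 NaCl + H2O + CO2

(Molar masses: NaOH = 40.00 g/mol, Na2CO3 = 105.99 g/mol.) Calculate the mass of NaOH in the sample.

0.1591 g

n(HCl) = 0.03283 × 0.4298 = 0.01411 mol
Let x = n(NaOH), y = n(Na2CO3).
Titrant: 1x + 2y = 0.01411;  mass: 40.00x + 105.99y = 0.6961
Solving, x = 3.977 × 10^-3 mol, y = 5.067 × 10^-3 mol
mass of NaOH = 3.977 × 10^-3 × 40.00 = 0.1591 g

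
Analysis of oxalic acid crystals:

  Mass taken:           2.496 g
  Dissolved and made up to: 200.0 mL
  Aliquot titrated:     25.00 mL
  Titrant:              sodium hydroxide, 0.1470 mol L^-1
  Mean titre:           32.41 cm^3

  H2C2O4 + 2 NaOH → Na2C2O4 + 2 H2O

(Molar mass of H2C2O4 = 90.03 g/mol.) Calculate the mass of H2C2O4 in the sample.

n(NaOH) per titration = 0.03241 × 0.1470 = 4.764 × 10^-3 mol
From the 1:2 ratio, n(H2C2O4) in each aliquot = 1/2 × 4.764 × 10^-3 = 2.382 × 10^-3 mol
n(H2C2O4) in the whole flask = 2.382 × 10^-3 × 200.0/25.00 = 0.01906 mol
mass of H2C2O4 = 0.01906 × 90.03 = 1.716 g

1.716 g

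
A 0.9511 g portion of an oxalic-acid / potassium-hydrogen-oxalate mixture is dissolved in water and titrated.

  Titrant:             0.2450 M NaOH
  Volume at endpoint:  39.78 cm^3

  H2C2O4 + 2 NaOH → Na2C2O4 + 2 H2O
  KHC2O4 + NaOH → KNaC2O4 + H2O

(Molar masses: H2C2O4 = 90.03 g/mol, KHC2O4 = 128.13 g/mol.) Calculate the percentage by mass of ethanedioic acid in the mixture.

16.95 %

n(NaOH) = 0.03978 × 0.2450 = 9.746 × 10^-3 mol
Let x = n(H2C2O4), y = n(KHC2O4).
Titrant: 2x + 1y = 9.746 × 10^-3;  mass: 90.03x + 128.13y = 0.9511
Solving, x = 1.791 × 10^-3 mol, y = 6.165 × 10^-3 mol
mass of H2C2O4 = 1.791 × 10^-3 × 90.03 = 0.1612 g
% H2C2O4 = 0.1612 / 0.9511 × 100 = 16.95 %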